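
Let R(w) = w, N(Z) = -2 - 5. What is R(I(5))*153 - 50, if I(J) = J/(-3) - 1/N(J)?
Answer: -1982/7 ≈ -283.14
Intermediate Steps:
N(Z) = -7
I(J) = 1/7 - J/3 (I(J) = J/(-3) - 1/(-7) = J*(-1/3) - 1*(-1/7) = -J/3 + 1/7 = 1/7 - J/3)
R(I(5))*153 - 50 = (1/7 - 1/3*5)*153 - 50 = (1/7 - 5/3)*153 - 50 = -32/21*153 - 50 = -1632/7 - 50 = -1982/7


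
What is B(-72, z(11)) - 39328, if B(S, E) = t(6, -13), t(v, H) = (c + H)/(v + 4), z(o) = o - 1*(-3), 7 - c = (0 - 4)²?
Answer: -196651/5 ≈ -39330.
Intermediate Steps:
c = -9 (c = 7 - (0 - 4)² = 7 - 1*(-4)² = 7 - 1*16 = 7 - 16 = -9)
z(o) = 3 + o (z(o) = o + 3 = 3 + o)
t(v, H) = (-9 + H)/(4 + v) (t(v, H) = (-9 + H)/(v + 4) = (-9 + H)/(4 + v))
B(S, E) = -11/5 (B(S, E) = (-9 - 13)/(4 + 6) = -22/10 = (⅒)*(-22) = -11/5)
B(-72, z(11)) - 39328 = -11/5 - 39328 = -196651/5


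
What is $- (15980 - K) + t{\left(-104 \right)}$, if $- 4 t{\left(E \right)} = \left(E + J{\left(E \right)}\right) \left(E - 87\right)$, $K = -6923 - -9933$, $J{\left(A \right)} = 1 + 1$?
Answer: $- \frac{35681}{2} \approx -17841.0$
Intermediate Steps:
$J{\left(A \right)} = 2$
$K = 3010$ ($K = -6923 + 9933 = 3010$)
$t{\left(E \right)} = - \frac{\left(-87 + E\right) \left(2 + E\right)}{4}$ ($t{\left(E \right)} = - \frac{\left(E + 2\right) \left(E - 87\right)}{4} = - \frac{\left(2 + E\right) \left(-87 + E\right)}{4} = - \frac{\left(-87 + E\right) \left(2 + E\right)}{4}$)
$- (15980 - K) + t{\left(-104 \right)} = - (15980 - 3010) + \left(\frac{87}{2} - \frac{\left(-104\right)^{2}}{4} + \frac{85}{4} \left(-104\right)\right) = - (15980 - 3010) - \frac{9741}{2} = \left(-1\right) 12970 - \frac{9741}{2} = -12970 - \frac{9741}{2} = - \frac{35681}{2}$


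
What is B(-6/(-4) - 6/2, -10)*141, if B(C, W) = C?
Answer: -423/2 ≈ -211.50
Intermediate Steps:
B(-6/(-4) - 6/2, -10)*141 = (-6/(-4) - 6/2)*141 = (-6*(-¼) - 6*½)*141 = (3/2 - 3)*141 = -3/2*141 = -423/2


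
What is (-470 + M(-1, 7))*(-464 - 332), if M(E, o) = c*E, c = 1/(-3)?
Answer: 1121564/3 ≈ 3.7385e+5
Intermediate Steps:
c = -⅓ ≈ -0.33333
M(E, o) = -E/3
(-470 + M(-1, 7))*(-464 - 332) = (-470 - ⅓*(-1))*(-464 - 332) = (-470 + ⅓)*(-796) = -1409/3*(-796) = 1121564/3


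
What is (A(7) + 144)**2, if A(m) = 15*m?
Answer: 62001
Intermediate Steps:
(A(7) + 144)**2 = (15*7 + 144)**2 = (105 + 144)**2 = 249**2 = 62001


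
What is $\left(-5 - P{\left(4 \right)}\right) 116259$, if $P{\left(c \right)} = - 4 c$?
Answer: $1278849$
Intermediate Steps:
$\left(-5 - P{\left(4 \right)}\right) 116259 = \left(-5 - \left(-4\right) 4\right) 116259 = \left(-5 - -16\right) 116259 = \left(-5 + 16\right) 116259 = 11 \cdot 116259 = 1278849$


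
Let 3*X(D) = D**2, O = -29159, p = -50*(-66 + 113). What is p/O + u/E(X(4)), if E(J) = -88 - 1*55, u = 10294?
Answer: -23063592/320749 ≈ -71.905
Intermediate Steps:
p = -2350 (p = -50*47 = -2350)
X(D) = D**2/3
E(J) = -143 (E(J) = -88 - 55 = -143)
p/O + u/E(X(4)) = -2350/(-29159) + 10294/(-143) = -2350*(-1/29159) + 10294*(-1/143) = 2350/29159 - 10294/143 = -23063592/320749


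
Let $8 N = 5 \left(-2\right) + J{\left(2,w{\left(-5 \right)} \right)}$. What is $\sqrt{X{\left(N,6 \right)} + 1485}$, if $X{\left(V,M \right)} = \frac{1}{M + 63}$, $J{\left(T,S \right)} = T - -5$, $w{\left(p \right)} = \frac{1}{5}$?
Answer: $\frac{\sqrt{7070154}}{69} \approx 38.536$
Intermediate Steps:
$w{\left(p \right)} = \frac{1}{5}$
$J{\left(T,S \right)} = 5 + T$ ($J{\left(T,S \right)} = T + 5 = 5 + T$)
$N = - \frac{3}{8}$ ($N = \frac{5 \left(-2\right) + \left(5 + 2\right)}{8} = \frac{-10 + 7}{8} = \frac{1}{8} \left(-3\right) = - \frac{3}{8} \approx -0.375$)
$X{\left(V,M \right)} = \frac{1}{63 + M}$
$\sqrt{X{\left(N,6 \right)} + 1485} = \sqrt{\frac{1}{63 + 6} + 1485} = \sqrt{\frac{1}{69} + 1485} = \sqrt{\frac{102466}{69}} = \frac{\sqrt{7070154}}{69}$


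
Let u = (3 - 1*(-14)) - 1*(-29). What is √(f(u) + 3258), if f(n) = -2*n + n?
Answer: 2*√803 ≈ 56.674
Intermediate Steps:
u = 46 (u = (3 + 14) + 29 = 17 + 29 = 46)
f(n) = -n
√(f(u) + 3258) = √(-1*46 + 3258) = √(-46 + 3258) = √3212 = 2*√803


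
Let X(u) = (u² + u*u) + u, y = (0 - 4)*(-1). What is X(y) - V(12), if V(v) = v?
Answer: 24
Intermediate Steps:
y = 4 (y = -4*(-1) = 4)
X(u) = u + 2*u² (X(u) = (u² + u²) + u = 2*u² + u = u + 2*u²)
X(y) - V(12) = 4*(1 + 2*4) - 1*12 = 4*(1 + 8) - 12 = 4*9 - 12 = 36 - 12 = 24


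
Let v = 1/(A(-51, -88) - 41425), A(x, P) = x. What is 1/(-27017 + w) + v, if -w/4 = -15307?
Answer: 7265/1418935436 ≈ 5.1200e-6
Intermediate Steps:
w = 61228 (w = -4*(-15307) = 61228)
v = -1/41476 (v = 1/(-51 - 41425) = 1/(-41476) = -1/41476 ≈ -2.4110e-5)
1/(-27017 + w) + v = 1/(-27017 + 61228) - 1/41476 = 1/34211 - 1/41476 = 7265/1418935436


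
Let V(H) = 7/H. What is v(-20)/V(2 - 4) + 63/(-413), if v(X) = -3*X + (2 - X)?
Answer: -9739/413 ≈ -23.581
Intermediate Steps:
v(X) = 2 - 4*X
v(-20)/V(2 - 4) + 63/(-413) = (2 - 4*(-20))/((7/(2 - 4))) + 63/(-413) = (2 + 80)/((7/(-2))) + 63*(-1/413) = 82/((7*(-½))) - 9/59 = 82/(-7/2) - 9/59 = 82*(-2/7) - 9/59 = -164/7 - 9/59 = -9739/413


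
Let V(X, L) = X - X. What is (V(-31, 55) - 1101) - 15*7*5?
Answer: -1626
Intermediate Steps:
V(X, L) = 0
(V(-31, 55) - 1101) - 15*7*5 = (0 - 1101) - 15*7*5 = -1101 - 105*5 = -1101 - 525 = -1626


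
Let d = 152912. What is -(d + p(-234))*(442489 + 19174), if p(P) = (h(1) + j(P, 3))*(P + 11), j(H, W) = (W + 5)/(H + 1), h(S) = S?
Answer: -16425194407823/233 ≈ -7.0494e+10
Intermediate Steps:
j(H, W) = (5 + W)/(1 + H)
p(P) = (1 + 8/(1 + P))*(11 + P) (p(P) = (1 + (5 + 3)/(1 + P))*(P + 11) = (1 + 8/(1 + P))*(11 + P))
-(d + p(-234))*(442489 + 19174) = -(152912 + (99 + (-234)² + 20*(-234))/(1 - 234))*(442489 + 19174) = -(152912 + (99 + 54756 - 4680)/(-233))*461663 = -(152912 - 1/233*50175)*461663 = -(152912 - 50175/233)*461663 = -35578321*461663/233 = -1*16425194407823/233 = -16425194407823/233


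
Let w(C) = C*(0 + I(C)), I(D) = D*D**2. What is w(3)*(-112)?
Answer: -9072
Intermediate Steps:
I(D) = D**3
w(C) = C**4 (w(C) = C*(0 + C**3) = C*C**3 = C**4)
w(3)*(-112) = 3**4*(-112) = 81*(-112) = -9072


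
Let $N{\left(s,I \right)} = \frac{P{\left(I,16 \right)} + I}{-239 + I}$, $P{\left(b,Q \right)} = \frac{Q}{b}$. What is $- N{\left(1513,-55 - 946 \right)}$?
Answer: $- \frac{1002017}{1241240} \approx -0.80727$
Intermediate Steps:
$N{\left(s,I \right)} = \frac{I + \frac{16}{I}}{-239 + I}$ ($N{\left(s,I \right)} = \frac{\frac{16}{I} + I}{-239 + I} = \frac{I + \frac{16}{I}}{-239 + I}$)
$- N{\left(1513,-55 - 946 \right)} = - \frac{16 + \left(-55 - 946\right)^{2}}{\left(-55 - 946\right) \left(-239 - 1001\right)} = - \frac{16 + \left(-1001\right)^{2}}{\left(-1001\right) \left(-239 - 1001\right)} = - \frac{\left(-1\right) \left(16 + 1002001\right)}{1001 \left(-1240\right)} = - \frac{\left(-1\right) \left(-1\right) 1002017}{1001 \cdot 1240} = \left(-1\right) \frac{1002017}{1241240} = - \frac{1002017}{1241240}$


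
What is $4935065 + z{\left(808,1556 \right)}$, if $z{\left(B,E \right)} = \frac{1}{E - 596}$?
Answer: $\frac{4737662401}{960} \approx 4.9351 \cdot 10^{6}$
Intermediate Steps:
$z{\left(B,E \right)} = \frac{1}{-596 + E}$
$4935065 + z{\left(808,1556 \right)} = 4935065 + \frac{1}{-596 + 1556} = 4935065 + \frac{1}{960} = \frac{4737662401}{960}$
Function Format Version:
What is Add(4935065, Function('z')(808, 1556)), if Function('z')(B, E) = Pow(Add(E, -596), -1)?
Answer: Rational(4737662401, 960) ≈ 4.9351e+6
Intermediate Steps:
Function('z')(B, E) = Pow(Add(-596, E), -1)
Add(4935065, Function('z')(808, 1556)) = Add(4935065, Pow(Add(-596, 1556), -1)) = Add(4935065, Pow(960, -1)) = Add(4935065, Rational(1, 960)) = Rational(4737662401, 960)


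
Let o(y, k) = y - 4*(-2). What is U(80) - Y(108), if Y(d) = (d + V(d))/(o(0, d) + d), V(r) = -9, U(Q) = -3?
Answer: -447/116 ≈ -3.8534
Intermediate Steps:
o(y, k) = 8 + y (o(y, k) = y + 8 = 8 + y)
Y(d) = (-9 + d)/(8 + d) (Y(d) = (d - 9)/((8 + 0) + d) = (-9 + d)/(8 + d))
U(80) - Y(108) = -3 - (-9 + 108)/(8 + 108) = -3 - 99/116 = -447/116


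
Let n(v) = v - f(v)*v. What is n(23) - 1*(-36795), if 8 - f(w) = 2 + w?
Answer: 37209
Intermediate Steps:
f(w) = 6 - w (f(w) = 8 - (2 + w) = 8 + (-2 - w) = 6 - w)
n(v) = v - v*(6 - v) (n(v) = v - (6 - v)*v = v - v*(6 - v))
n(23) - 1*(-36795) = 23*(-5 + 23) - 1*(-36795) = 23*18 + 36795 = 414 + 36795 = 37209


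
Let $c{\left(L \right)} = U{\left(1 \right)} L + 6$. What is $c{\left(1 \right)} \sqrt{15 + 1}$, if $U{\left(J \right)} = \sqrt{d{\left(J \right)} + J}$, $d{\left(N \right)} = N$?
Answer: $24 + 4 \sqrt{2} \approx 29.657$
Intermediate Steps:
$U{\left(J \right)} = \sqrt{2} \sqrt{J}$ ($U{\left(J \right)} = \sqrt{J + J} = \sqrt{2 J} = \sqrt{2} \sqrt{J}$)
$c{\left(L \right)} = 6 + L \sqrt{2}$ ($c{\left(L \right)} = \sqrt{2} \sqrt{1} L + 6 = \sqrt{2} \cdot 1 L + 6 = \sqrt{2} L + 6 = L \sqrt{2} + 6 = 6 + L \sqrt{2}$)
$c{\left(1 \right)} \sqrt{15 + 1} = \left(6 + 1 \sqrt{2}\right) \sqrt{15 + 1} = \left(6 + \sqrt{2}\right) \sqrt{16} = \left(6 + \sqrt{2}\right) 4 = 24 + 4 \sqrt{2}$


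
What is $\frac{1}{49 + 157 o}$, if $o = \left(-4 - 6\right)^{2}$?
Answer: $\frac{1}{15749} \approx 6.3496 \cdot 10^{-5}$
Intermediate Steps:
$o = 100$ ($o = \left(-10\right)^{2} = 100$)
$\frac{1}{49 + 157 o} = \frac{1}{49 + 157 \cdot 100} = \frac{1}{49 + 15700} = \frac{1}{15749}$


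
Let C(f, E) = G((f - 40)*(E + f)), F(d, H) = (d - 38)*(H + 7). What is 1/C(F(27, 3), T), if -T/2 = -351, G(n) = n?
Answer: -1/88800 ≈ -1.1261e-5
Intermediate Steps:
T = 702 (T = -2*(-351) = 702)
F(d, H) = (-38 + d)*(7 + H)
C(f, E) = (-40 + f)*(E + f) (C(f, E) = (f - 40)*(E + f) = (-40 + f)*(E + f))
1/C(F(27, 3), T) = 1/((-266 - 38*3 + 7*27 + 3*27)² - 40*702 - 40*(-266 - 38*3 + 7*27 + 3*27) + 702*(-266 - 38*3 + 7*27 + 3*27)) = 1/((-266 - 114 + 189 + 81)² - 28080 - 40*(-266 - 114 + 189 + 81) + 702*(-266 - 114 + 189 + 81)) = 1/((-110)² - 28080 - 40*(-110) + 702*(-110)) = 1/(12100 - 28080 + 4400 - 77220) = 1/(-88800) = -1/88800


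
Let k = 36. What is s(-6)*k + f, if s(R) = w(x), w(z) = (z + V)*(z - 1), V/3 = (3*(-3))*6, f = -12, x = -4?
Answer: 29868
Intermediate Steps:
V = -162 (V = 3*((3*(-3))*6) = 3*(-9*6) = 3*(-54) = -162)
w(z) = (-1 + z)*(-162 + z) (w(z) = (z - 162)*(z - 1) = (-162 + z)*(-1 + z) = (-1 + z)*(-162 + z))
s(R) = 830 (s(R) = 162 + (-4)**2 - 163*(-4) = 162 + 16 + 652 = 830)
s(-6)*k + f = 830*36 - 12 = 29880 - 12 = 29868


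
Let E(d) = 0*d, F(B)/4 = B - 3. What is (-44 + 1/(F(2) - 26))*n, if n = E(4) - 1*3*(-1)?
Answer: -1321/10 ≈ -132.10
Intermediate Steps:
F(B) = -12 + 4*B (F(B) = 4*(B - 3) = 4*(-3 + B) = -12 + 4*B)
E(d) = 0
n = 3 (n = 0 - 1*3*(-1) = 0 - 3*(-1) = 0 + 3 = 3)
(-44 + 1/(F(2) - 26))*n = (-44 + 1/((-12 + 4*2) - 26))*3 = (-44 + 1/((-12 + 8) - 26))*3 = (-44 + 1/(-4 - 26))*3 = (-44 + 1/(-30))*3 = (-44 - 1/30)*3 = -1321/30*3 = -1321/10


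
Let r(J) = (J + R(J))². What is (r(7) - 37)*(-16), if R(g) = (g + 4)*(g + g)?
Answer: -414144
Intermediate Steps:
R(g) = 2*g*(4 + g) (R(g) = (4 + g)*(2*g) = 2*g*(4 + g))
r(J) = (J + 2*J*(4 + J))²
(r(7) - 37)*(-16) = (7²*(9 + 2*7)² - 37)*(-16) = (49*(9 + 14)² - 37)*(-16) = (49*23² - 37)*(-16) = (49*529 - 37)*(-16) = (25921 - 37)*(-16) = 25884*(-16) = -414144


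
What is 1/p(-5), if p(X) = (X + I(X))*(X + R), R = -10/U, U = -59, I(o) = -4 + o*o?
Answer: -59/4560 ≈ -0.012939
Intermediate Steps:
I(o) = -4 + o²
R = 10/59 (R = -10/(-59) = -10*(-1/59) = 10/59 ≈ 0.16949)
p(X) = (10/59 + X)*(-4 + X + X²) (p(X) = (X + (-4 + X²))*(X + 10/59) = (-4 + X + X²)*(10/59 + X) = (10/59 + X)*(-4 + X + X²))
1/p(-5) = 1/(-40/59 + (-5)³ - 226/59*(-5) + (69/59)*(-5)²) = 1/(-40/59 - 125 + 1130/59 + (69/59)*25) = 1/(-40/59 - 125 + 1130/59 + 1725/59) = 1/(-4560/59) = -59/4560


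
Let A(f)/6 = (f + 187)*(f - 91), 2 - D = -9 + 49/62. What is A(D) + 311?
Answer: -183137387/1922 ≈ -95285.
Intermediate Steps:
D = 633/62 (D = 2 - (-9 + 49/62) = 2 - 1*(-509/62) = 2 + 509/62 = 633/62 ≈ 10.210)
A(f) = 6*(-91 + f)*(187 + f) (A(f) = 6*((f + 187)*(f - 91)) = 6*((187 + f)*(-91 + f)) = 6*((-91 + f)*(187 + f)) = 6*(-91 + f)*(187 + f))
A(D) + 311 = (-102102 + 6*(633/62)**2 + 576*(633/62)) + 311 = (-102102 + 6*(400689/3844) + 182304/31) + 311 = (-102102 + 1202067/1922 + 182304/31) + 311 = -183735129/1922 + 311 = -183137387/1922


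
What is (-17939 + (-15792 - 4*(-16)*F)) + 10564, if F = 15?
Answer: -22207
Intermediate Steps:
(-17939 + (-15792 - 4*(-16)*F)) + 10564 = (-17939 + (-15792 - 4*(-16)*15)) + 10564 = (-17939 + (-15792 - (-64)*15)) + 10564 = (-17939 + (-15792 - 1*(-960))) + 10564 = (-17939 + (-15792 + 960)) + 10564 = (-17939 - 14832) + 10564 = -32771 + 10564 = -22207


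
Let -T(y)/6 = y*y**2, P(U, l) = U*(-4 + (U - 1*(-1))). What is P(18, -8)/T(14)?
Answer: -45/2744 ≈ -0.016399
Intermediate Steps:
P(U, l) = U*(-3 + U) (P(U, l) = U*(-4 + (U + 1)) = U*(-4 + (1 + U)) = U*(-3 + U))
T(y) = -6*y**3 (T(y) = -6*y*y**2 = -6*y**3)
P(18, -8)/T(14) = (18*(-3 + 18))/((-6*14**3)) = (18*15)/((-6*2744)) = 270/(-16464) = 270*(-1/16464) = -45/2744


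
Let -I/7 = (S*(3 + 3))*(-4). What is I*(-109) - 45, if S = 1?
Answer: -18357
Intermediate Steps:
I = 168 (I = -7*1*(3 + 3)*(-4) = -7*1*6*(-4) = -42*(-4) = -7*(-24) = 168)
I*(-109) - 45 = 168*(-109) - 45 = -18312 - 45 = -18357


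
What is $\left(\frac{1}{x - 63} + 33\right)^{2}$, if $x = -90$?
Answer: $\frac{25482304}{23409} \approx 1088.6$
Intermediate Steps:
$\left(\frac{1}{x - 63} + 33\right)^{2} = \left(\frac{1}{-90 - 63} + 33\right)^{2} = \left(\frac{1}{-153} + 33\right)^{2} = \left(- \frac{1}{153} + 33\right)^{2} = \left(\frac{5048}{153}\right)^{2} = \frac{25482304}{23409}$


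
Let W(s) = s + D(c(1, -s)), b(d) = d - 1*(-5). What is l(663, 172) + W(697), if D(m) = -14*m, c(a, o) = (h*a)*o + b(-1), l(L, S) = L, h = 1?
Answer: 11062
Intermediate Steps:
b(d) = 5 + d (b(d) = d + 5 = 5 + d)
c(a, o) = 4 + a*o (c(a, o) = (1*a)*o + (5 - 1) = a*o + 4 = 4 + a*o)
W(s) = -56 + 15*s (W(s) = s - 14*(4 + 1*(-s)) = s - 14*(4 - s) = s + (-56 + 14*s) = -56 + 15*s)
l(663, 172) + W(697) = 663 + (-56 + 15*697) = 663 + (-56 + 10455) = 663 + 10399 = 11062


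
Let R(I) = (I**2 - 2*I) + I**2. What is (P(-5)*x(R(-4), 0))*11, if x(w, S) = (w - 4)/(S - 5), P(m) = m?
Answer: 396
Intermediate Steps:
R(I) = -2*I + 2*I**2
x(w, S) = (-4 + w)/(-5 + S)
(P(-5)*x(R(-4), 0))*11 = -5*(-4 + 2*(-4)*(-1 - 4))/(-5 + 0)*11 = -5*(-4 + 2*(-4)*(-5))/(-5)*11 = -(-1)*(-4 + 40)*11 = -(-1)*36*11 = -5*(-36/5)*11 = 36*11 = 396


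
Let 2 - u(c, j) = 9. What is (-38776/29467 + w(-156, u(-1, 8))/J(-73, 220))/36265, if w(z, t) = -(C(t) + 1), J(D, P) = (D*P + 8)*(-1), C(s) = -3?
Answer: -311186709/8576750179630 ≈ -3.6283e-5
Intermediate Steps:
u(c, j) = -7 (u(c, j) = 2 - 1*9 = 2 - 9 = -7)
J(D, P) = -8 - D*P (J(D, P) = (8 + D*P)*(-1) = -8 - D*P)
w(z, t) = 2 (w(z, t) = -(-3 + 1) = -1*(-2) = 2)
(-38776/29467 + w(-156, u(-1, 8))/J(-73, 220))/36265 = (-38776/29467 + 2/(-8 - 1*(-73)*220))/36265 = (-38776*1/29467 + 2/(-8 + 16060))*(1/36265) = (-38776/29467 + 2/16052)*(1/36265) = (-38776/29467 + 2*(1/16052))*(1/36265) = (-38776/29467 + 1/8026)*(1/36265) = -311186709/236502142*1/36265 = -311186709/8576750179630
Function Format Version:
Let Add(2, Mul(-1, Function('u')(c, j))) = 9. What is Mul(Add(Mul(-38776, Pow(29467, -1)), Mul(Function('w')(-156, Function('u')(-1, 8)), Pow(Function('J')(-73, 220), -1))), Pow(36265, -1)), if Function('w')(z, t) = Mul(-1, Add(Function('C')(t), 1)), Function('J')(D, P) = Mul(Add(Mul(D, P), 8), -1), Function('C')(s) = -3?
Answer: Rational(-311186709, 8576750179630) ≈ -3.6283e-5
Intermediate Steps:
Function('u')(c, j) = -7 (Function('u')(c, j) = Add(2, Mul(-1, 9)) = Add(2, -9) = -7)
Function('J')(D, P) = Add(-8, Mul(-1, D, P)) (Function('J')(D, P) = Mul(Add(8, Mul(D, P)), -1) = Add(-8, Mul(-1, D, P)))
Function('w')(z, t) = 2 (Function('w')(z, t) = Mul(-1, Add(-3, 1)) = Mul(-1, -2) = 2)
Mul(Add(Mul(-38776, Pow(29467, -1)), Mul(Function('w')(-156, Function('u')(-1, 8)), Pow(Function('J')(-73, 220), -1))), Pow(36265, -1)) = Mul(Add(Mul(-38776, Pow(29467, -1)), Mul(2, Pow(Add(-8, Mul(-1, -73, 220)), -1))), Pow(36265, -1)) = Mul(Add(Mul(-38776, Rational(1, 29467)), Mul(2, Pow(Add(-8, 16060), -1))), Rational(1, 36265)) = Mul(Add(Rational(-38776, 29467), Mul(2, Pow(16052, -1))), Rational(1, 36265)) = Mul(Add(Rational(-38776, 29467), Mul(2, Rational(1, 16052))), Rational(1, 36265)) = Mul(Add(Rational(-38776, 29467), Rational(1, 8026)), Rational(1, 36265)) = Mul(Rational(-311186709, 236502142), Rational(1, 36265)) = Rational(-311186709, 8576750179630)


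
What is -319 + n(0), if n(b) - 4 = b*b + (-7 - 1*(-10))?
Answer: -312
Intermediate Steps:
n(b) = 7 + b² (n(b) = 4 + (b*b + (-7 - 1*(-10))) = 4 + (b² + (-7 + 10)) = 4 + (b² + 3) = 4 + (3 + b²) = 7 + b²)
-319 + n(0) = -319 + (7 + 0²) = -319 + (7 + 0) = -319 + 7 = -312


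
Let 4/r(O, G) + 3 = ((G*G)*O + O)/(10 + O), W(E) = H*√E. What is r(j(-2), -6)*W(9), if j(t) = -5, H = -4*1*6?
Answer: 36/5 ≈ 7.2000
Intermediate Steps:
H = -24 (H = -4*6 = -24)
W(E) = -24*√E
r(O, G) = 4/(-3 + (O + O*G²)/(10 + O)) (r(O, G) = 4/(-3 + ((G*G)*O + O)/(10 + O)) = 4/(-3 + (G²*O + O)/(10 + O)) = 4/(-3 + (O*G² + O)/(10 + O)) = 4/(-3 + (O + O*G²)/(10 + O)))
r(j(-2), -6)*W(9) = (4*(10 - 5)/(-30 - 2*(-5) - 5*(-6)²))*(-24*√9) = (4*5/(-30 + 10 - 5*36))*(-24*3) = (4*5/(-30 + 10 - 180))*(-72) = (4*5/(-200))*(-72) = (4*(-1/200)*5)*(-72) = -⅒*(-72) = 36/5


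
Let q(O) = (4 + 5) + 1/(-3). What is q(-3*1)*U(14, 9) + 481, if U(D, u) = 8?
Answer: 1651/3 ≈ 550.33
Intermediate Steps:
q(O) = 26/3 (q(O) = 9 - ⅓ = 26/3)
q(-3*1)*U(14, 9) + 481 = (26/3)*8 + 481 = 208/3 + 481 = 1651/3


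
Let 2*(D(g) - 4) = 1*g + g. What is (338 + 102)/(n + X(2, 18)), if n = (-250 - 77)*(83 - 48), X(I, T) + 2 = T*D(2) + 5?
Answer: -220/5667 ≈ -0.038821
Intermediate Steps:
D(g) = 4 + g (D(g) = 4 + (1*g + g)/2 = 4 + (g + g)/2 = 4 + (2*g)/2 = 4 + g)
X(I, T) = 3 + 6*T (X(I, T) = -2 + (T*(4 + 2) + 5) = -2 + (T*6 + 5) = -2 + (6*T + 5) = -2 + (5 + 6*T) = 3 + 6*T)
n = -11445 (n = -327*35 = -11445)
(338 + 102)/(n + X(2, 18)) = (338 + 102)/(-11445 + (3 + 6*18)) = 440/(-11445 + (3 + 108)) = 440/(-11445 + 111) = 440/(-11334) = 440*(-1/11334) = -220/5667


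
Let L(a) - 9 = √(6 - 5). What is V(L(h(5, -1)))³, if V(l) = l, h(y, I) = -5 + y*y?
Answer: 1000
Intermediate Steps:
h(y, I) = -5 + y²
L(a) = 10 (L(a) = 9 + √(6 - 5) = 9 + √1 = 9 + 1 = 10)
V(L(h(5, -1)))³ = 10³ = 1000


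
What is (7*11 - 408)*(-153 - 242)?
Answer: 130745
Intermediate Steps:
(7*11 - 408)*(-153 - 242) = (77 - 408)*(-395) = -331*(-395) = 130745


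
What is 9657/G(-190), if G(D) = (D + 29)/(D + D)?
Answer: 3669660/161 ≈ 22793.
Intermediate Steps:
G(D) = (29 + D)/(2*D) (G(D) = (29 + D)/((2*D)) = (29 + D)*(1/(2*D)) = (29 + D)/(2*D))
9657/G(-190) = 9657/(((½)*(29 - 190)/(-190))) = 9657/(((½)*(-1/190)*(-161))) = 9657/(161/380) = 9657*(380/161) = 3669660/161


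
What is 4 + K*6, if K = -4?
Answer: -20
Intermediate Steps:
4 + K*6 = 4 - 4*6 = 4 - 24 = -20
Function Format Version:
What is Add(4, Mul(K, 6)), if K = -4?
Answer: -20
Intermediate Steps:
Add(4, Mul(K, 6)) = Add(4, Mul(-4, 6)) = Add(4, -24) = -20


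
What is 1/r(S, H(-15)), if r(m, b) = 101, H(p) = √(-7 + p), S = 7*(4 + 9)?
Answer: 1/101 ≈ 0.0099010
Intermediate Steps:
S = 91 (S = 7*13 = 91)
1/r(S, H(-15)) = 1/101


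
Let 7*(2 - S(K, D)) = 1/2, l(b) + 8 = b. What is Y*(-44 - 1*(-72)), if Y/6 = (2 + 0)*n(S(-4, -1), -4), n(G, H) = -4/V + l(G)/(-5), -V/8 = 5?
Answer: 2208/5 ≈ 441.60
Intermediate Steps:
V = -40 (V = -8*5 = -40)
l(b) = -8 + b
S(K, D) = 27/14 (S(K, D) = 2 - ⅐/2 = 2 - ⅐*½ = 2 - 1/14 = 27/14)
n(G, H) = 17/10 - G/5 (n(G, H) = -4/(-40) + (-8 + G)/(-5) = -4*(-1/40) + (-8 + G)*(-⅕) = ⅒ + (8/5 - G/5) = 17/10 - G/5)
Y = 552/35 (Y = 6*((2 + 0)*(17/10 - ⅕*27/14)) = 6*(2*(17/10 - 27/70)) = 6*(2*(46/35)) = 6*(92/35) = 552/35 ≈ 15.771)
Y*(-44 - 1*(-72)) = 552*(-44 - 1*(-72))/35 = 552*(-44 + 72)/35 = (552/35)*28 = 2208/5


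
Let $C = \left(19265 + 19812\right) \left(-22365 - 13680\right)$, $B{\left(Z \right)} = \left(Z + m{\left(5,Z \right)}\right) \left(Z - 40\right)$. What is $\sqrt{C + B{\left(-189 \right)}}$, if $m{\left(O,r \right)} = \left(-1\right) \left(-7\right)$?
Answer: $i \sqrt{1408488787} \approx 37530.0 i$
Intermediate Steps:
$m{\left(O,r \right)} = 7$
$B{\left(Z \right)} = \left(-40 + Z\right) \left(7 + Z\right)$ ($B{\left(Z \right)} = \left(Z + 7\right) \left(Z - 40\right) = \left(7 + Z\right) \left(-40 + Z\right) = \left(-40 + Z\right) \left(7 + Z\right)$)
$C = -1408530465$ ($C = 39077 \left(-36045\right) = -1408530465$)
$\sqrt{C + B{\left(-189 \right)}} = \sqrt{-1408530465 - \left(-5957 - 35721\right)} = \sqrt{-1408530465 + \left(-280 + 35721 + 6237\right)} = \sqrt{-1408530465 + 41678} = \sqrt{-1408488787} = i \sqrt{1408488787}$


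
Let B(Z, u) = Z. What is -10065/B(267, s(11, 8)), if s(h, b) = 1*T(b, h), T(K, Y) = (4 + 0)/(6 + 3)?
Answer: -3355/89 ≈ -37.697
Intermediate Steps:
T(K, Y) = 4/9
s(h, b) = 4/9 (s(h, b) = 1*(4/9) = 4/9)
-10065/B(267, s(11, 8)) = -10065/267 = -10065*1/267 = -3355/89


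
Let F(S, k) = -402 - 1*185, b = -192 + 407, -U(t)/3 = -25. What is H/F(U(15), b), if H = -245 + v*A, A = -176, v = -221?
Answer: -38651/587 ≈ -65.845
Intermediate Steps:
U(t) = 75 (U(t) = -3*(-25) = 75)
b = 215
F(S, k) = -587 (F(S, k) = -402 - 185 = -587)
H = 38651 (H = -245 - 221*(-176) = -245 + 38896 = 38651)
H/F(U(15), b) = 38651/(-587) = 38651*(-1/587) = -38651/587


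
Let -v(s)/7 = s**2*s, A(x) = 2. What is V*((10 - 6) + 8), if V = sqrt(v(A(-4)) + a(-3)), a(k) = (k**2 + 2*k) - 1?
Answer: 36*I*sqrt(6) ≈ 88.182*I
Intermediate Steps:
a(k) = -1 + k**2 + 2*k
v(s) = -7*s**3 (v(s) = -7*s**2*s = -7*s**3)
V = 3*I*sqrt(6) (V = sqrt(-7*2**3 + (-1 + (-3)**2 + 2*(-3))) = sqrt(-7*8 + (-1 + 9 - 6)) = sqrt(-56 + 2) = sqrt(-54) = 3*I*sqrt(6) ≈ 7.3485*I)
V*((10 - 6) + 8) = (3*I*sqrt(6))*((10 - 6) + 8) = (3*I*sqrt(6))*(4 + 8) = (3*I*sqrt(6))*12 = 36*I*sqrt(6)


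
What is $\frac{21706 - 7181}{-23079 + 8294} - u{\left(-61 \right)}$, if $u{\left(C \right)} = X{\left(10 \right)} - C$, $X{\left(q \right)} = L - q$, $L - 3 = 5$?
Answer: $- \frac{177368}{2957} \approx -59.982$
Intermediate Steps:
$L = 8$ ($L = 3 + 5 = 8$)
$X{\left(q \right)} = 8 - q$
$u{\left(C \right)} = -2 - C$ ($u{\left(C \right)} = \left(8 - 10\right) - C = -2 - C$)
$\frac{21706 - 7181}{-23079 + 8294} - u{\left(-61 \right)} = \frac{21706 - 7181}{-23079 + 8294} - \left(-2 - -61\right) = \frac{14525}{-14785} - \left(-2 + 61\right) = 14525 \left(- \frac{1}{14785}\right) - 59 = - \frac{2905}{2957} - 59 = - \frac{177368}{2957}$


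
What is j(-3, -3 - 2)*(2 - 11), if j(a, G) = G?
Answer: 45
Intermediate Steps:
j(-3, -3 - 2)*(2 - 11) = (-3 - 2)*(2 - 11) = -5*(-9) = 45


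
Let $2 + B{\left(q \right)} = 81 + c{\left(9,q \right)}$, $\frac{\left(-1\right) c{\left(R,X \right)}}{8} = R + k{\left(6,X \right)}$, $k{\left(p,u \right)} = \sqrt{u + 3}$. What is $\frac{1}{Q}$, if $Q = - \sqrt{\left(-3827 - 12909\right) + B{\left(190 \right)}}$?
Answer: $\frac{i}{\sqrt{16729 + 8 \sqrt{193}}} \approx 0.007706 i$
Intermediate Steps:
$k{\left(p,u \right)} = \sqrt{3 + u}$
$c{\left(R,X \right)} = - 8 R - 8 \sqrt{3 + X}$ ($c{\left(R,X \right)} = - 8 \left(R + \sqrt{3 + X}\right) = - 8 R - 8 \sqrt{3 + X}$)
$B{\left(q \right)} = 7 - 8 \sqrt{3 + q}$ ($B{\left(q \right)} = -2 + \left(81 - \left(72 + 8 \sqrt{3 + q}\right)\right) = -2 - \left(-9 + 8 \sqrt{3 + q}\right) = 7 - 8 \sqrt{3 + q}$)
$Q = - \sqrt{-16729 - 8 \sqrt{193}}$ ($Q = - \sqrt{\left(-3827 - 12909\right) + \left(7 - 8 \sqrt{3 + 190}\right)} = - \sqrt{\left(-3827 - 12909\right) + \left(7 - 8 \sqrt{193}\right)} = - \sqrt{-16736 + \left(7 - 8 \sqrt{193}\right)} = - \sqrt{-16729 - 8 \sqrt{193}} \approx - 129.77 i$)
$\frac{1}{Q} = \frac{1}{\left(-1\right) i \sqrt{16729 + 8 \sqrt{193}}} = \frac{i}{\sqrt{16729 + 8 \sqrt{193}}}$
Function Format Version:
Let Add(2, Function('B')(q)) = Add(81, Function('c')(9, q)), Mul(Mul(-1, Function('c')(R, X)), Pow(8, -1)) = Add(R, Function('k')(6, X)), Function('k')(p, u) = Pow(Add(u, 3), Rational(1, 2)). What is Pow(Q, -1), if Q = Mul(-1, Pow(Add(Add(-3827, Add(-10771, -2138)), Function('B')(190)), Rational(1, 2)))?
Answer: Mul(I, Pow(Add(16729, Mul(8, Pow(193, Rational(1, 2)))), Rational(-1, 2))) ≈ Mul(0.0077060, I)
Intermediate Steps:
Function('k')(p, u) = Pow(Add(3, u), Rational(1, 2))
Function('c')(R, X) = Add(Mul(-8, R), Mul(-8, Pow(Add(3, X), Rational(1, 2)))) (Function('c')(R, X) = Mul(-8, Add(R, Pow(Add(3, X), Rational(1, 2)))) = Add(Mul(-8, R), Mul(-8, Pow(Add(3, X), Rational(1, 2)))))
Function('B')(q) = Add(7, Mul(-8, Pow(Add(3, q), Rational(1, 2)))) (Function('B')(q) = Add(-2, Add(81, Add(Mul(-8, 9), Mul(-8, Pow(Add(3, q), Rational(1, 2)))))) = Add(-2, Add(81, Add(-72, Mul(-8, Pow(Add(3, q), Rational(1, 2)))))) = Add(-2, Add(9, Mul(-8, Pow(Add(3, q), Rational(1, 2))))) = Add(7, Mul(-8, Pow(Add(3, q), Rational(1, 2)))))
Q = Mul(-1, Pow(Add(-16729, Mul(-8, Pow(193, Rational(1, 2)))), Rational(1, 2))) (Q = Mul(-1, Pow(Add(Add(-3827, Add(-10771, -2138)), Add(7, Mul(-8, Pow(Add(3, 190), Rational(1, 2))))), Rational(1, 2))) = Mul(-1, Pow(Add(Add(-3827, -12909), Add(7, Mul(-8, Pow(193, Rational(1, 2))))), Rational(1, 2))) = Mul(-1, Pow(Add(-16736, Add(7, Mul(-8, Pow(193, Rational(1, 2))))), Rational(1, 2))) = Mul(-1, Pow(Add(-16729, Mul(-8, Pow(193, Rational(1, 2)))), Rational(1, 2))) ≈ Mul(-129.77, I))
Pow(Q, -1) = Pow(Mul(-1, I, Pow(Add(16729, Mul(8, Pow(193, Rational(1, 2)))), Rational(1, 2))), -1) = Mul(I, Pow(Add(16729, Mul(8, Pow(193, Rational(1, 2)))), Rational(-1, 2)))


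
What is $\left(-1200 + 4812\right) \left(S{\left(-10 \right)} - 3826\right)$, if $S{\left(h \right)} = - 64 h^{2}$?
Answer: $-36936312$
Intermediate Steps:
$\left(-1200 + 4812\right) \left(S{\left(-10 \right)} - 3826\right) = \left(-1200 + 4812\right) \left(- 64 \left(-10\right)^{2} - 3826\right) = 3612 \left(\left(-64\right) 100 - 3826\right) = 3612 \left(-6400 - 3826\right) = 3612 \left(-10226\right) = -36936312$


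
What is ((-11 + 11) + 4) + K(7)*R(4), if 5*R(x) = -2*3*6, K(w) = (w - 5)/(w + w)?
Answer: 104/35 ≈ 2.9714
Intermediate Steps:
K(w) = (-5 + w)/(2*w) (K(w) = (-5 + w)/((2*w)) = (-5 + w)*(1/(2*w)) = (-5 + w)/(2*w))
R(x) = -36/5 (R(x) = (-2*3*6)/5 = (-6*6)/5 = (⅕)*(-36) = -36/5)
((-11 + 11) + 4) + K(7)*R(4) = ((-11 + 11) + 4) + ((½)*(-5 + 7)/7)*(-36/5) = (0 + 4) + ((½)*(⅐)*2)*(-36/5) = 4 + (⅐)*(-36/5) = 4 - 36/35 = 104/35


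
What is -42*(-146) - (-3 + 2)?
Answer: 6133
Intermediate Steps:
-42*(-146) - (-3 + 2) = 6132 - 1*(-1) = 6132 + 1 = 6133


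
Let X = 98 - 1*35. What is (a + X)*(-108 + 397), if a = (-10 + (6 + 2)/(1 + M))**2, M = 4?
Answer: 964971/25 ≈ 38599.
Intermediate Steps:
a = 1764/25 (a = (-10 + (6 + 2)/(1 + 4))**2 = (-10 + 8/5)**2 = (-42/5)**2 = 1764/25 ≈ 70.560)
X = 63 (X = 98 - 35 = 63)
(a + X)*(-108 + 397) = (1764/25 + 63)*(-108 + 397) = (3339/25)*289 = 964971/25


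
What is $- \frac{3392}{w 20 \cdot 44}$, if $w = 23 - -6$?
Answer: $- \frac{212}{1595} \approx -0.13292$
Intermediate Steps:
$w = 29$ ($w = 23 + 6 = 29$)
$- \frac{3392}{w 20 \cdot 44} = - \frac{3392}{29 \cdot 20 \cdot 44} = - \frac{3392}{580 \cdot 44} = - \frac{3392}{25520} = \left(-3392\right) \frac{1}{25520} = - \frac{212}{1595}$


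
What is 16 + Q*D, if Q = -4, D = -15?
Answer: 76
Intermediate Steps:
16 + Q*D = 16 - 4*(-15) = 16 + 60 = 76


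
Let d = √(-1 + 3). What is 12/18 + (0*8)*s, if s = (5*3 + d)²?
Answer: ⅔ ≈ 0.66667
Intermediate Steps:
d = √2 ≈ 1.4142
s = (15 + √2)² (s = (5*3 + √2)² = (15 + √2)² ≈ 269.43)
12/18 + (0*8)*s = 12/18 + (0*8)*(15 + √2)² = 12*(1/18) + 0*(15 + √2)² = ⅔ + 0 = ⅔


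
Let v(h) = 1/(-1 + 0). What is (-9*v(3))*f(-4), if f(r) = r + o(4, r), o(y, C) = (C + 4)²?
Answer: -36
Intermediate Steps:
o(y, C) = (4 + C)²
f(r) = r + (4 + r)²
v(h) = -1 (v(h) = 1/(-1) = -1)
(-9*v(3))*f(-4) = (-9*(-1))*(-4 + (4 - 4)²) = 9*(-4 + 0²) = 9*(-4 + 0) = 9*(-4) = -36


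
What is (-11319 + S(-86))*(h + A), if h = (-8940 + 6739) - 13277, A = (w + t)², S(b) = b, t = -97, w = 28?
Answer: 122227385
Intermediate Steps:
A = 4761 (A = (28 - 97)² = (-69)² = 4761)
h = -15478 (h = -2201 - 13277 = -15478)
(-11319 + S(-86))*(h + A) = (-11319 - 86)*(-15478 + 4761) = -11405*(-10717) = 122227385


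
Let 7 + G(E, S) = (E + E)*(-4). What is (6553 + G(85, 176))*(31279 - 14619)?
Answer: 97727560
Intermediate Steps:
G(E, S) = -7 - 8*E (G(E, S) = -7 + (E + E)*(-4) = -7 + (2*E)*(-4) = -7 - 8*E)
(6553 + G(85, 176))*(31279 - 14619) = (6553 + (-7 - 8*85))*(31279 - 14619) = (6553 + (-7 - 680))*16660 = (6553 - 687)*16660 = 5866*16660 = 97727560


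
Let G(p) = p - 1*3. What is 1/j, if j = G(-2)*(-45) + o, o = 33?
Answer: 1/258 ≈ 0.0038760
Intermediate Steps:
G(p) = -3 + p (G(p) = p - 3 = -3 + p)
j = 258 (j = (-3 - 2)*(-45) + 33 = -5*(-45) + 33 = 225 + 33 = 258)
1/j = 1/258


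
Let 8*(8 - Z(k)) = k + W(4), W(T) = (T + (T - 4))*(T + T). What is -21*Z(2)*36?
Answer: -2835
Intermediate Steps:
W(T) = 2*T*(-4 + 2*T) (W(T) = (T + (-4 + T))*(2*T) = (-4 + 2*T)*(2*T) = 2*T*(-4 + 2*T))
Z(k) = 4 - k/8 (Z(k) = 8 - (k + 4*4*(-2 + 4))/8 = 8 - (k + 4*4*2)/8 = 8 - (k + 32)/8 = 8 - (32 + k)/8 = 8 + (-4 - k/8) = 4 - k/8)
-21*Z(2)*36 = -21*(4 - ⅛*2)*36 = -21*(4 - ¼)*36 = -21*15/4*36 = -315/4*36 = -2835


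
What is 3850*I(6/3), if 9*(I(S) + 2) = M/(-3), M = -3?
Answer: -65450/9 ≈ -7272.2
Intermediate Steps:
I(S) = -17/9 (I(S) = -2 + (-3/(-3))/9 = -2 + (-3*(-1/3))/9 = -2 + (1/9)*1 = -2 + 1/9 = -17/9)
3850*I(6/3) = 3850*(-17/9) = -65450/9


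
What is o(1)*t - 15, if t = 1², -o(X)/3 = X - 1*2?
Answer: -12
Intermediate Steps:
o(X) = 6 - 3*X (o(X) = -3*(X - 1*2) = -3*(X - 2) = -3*(-2 + X) = 6 - 3*X)
t = 1
o(1)*t - 15 = (6 - 3*1)*1 - 15 = (6 - 3)*1 - 15 = 3*1 - 15 = 3 - 15 = -12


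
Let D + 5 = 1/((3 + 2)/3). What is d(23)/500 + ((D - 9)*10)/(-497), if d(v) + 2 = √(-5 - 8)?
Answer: 33003/124250 + I*√13/500 ≈ 0.26562 + 0.0072111*I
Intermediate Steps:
d(v) = -2 + I*√13 (d(v) = -2 + √(-5 - 8) = -2 + √(-13) = -2 + I*√13)
D = -22/5 (D = -5 + 1/((3 + 2)/3) = -5 + 1/((⅓)*5) = -5 + 1/(5/3) = -5 + 1*(⅗) = -5 + ⅗ = -22/5 ≈ -4.4000)
d(23)/500 + ((D - 9)*10)/(-497) = (-2 + I*√13)/500 + ((-22/5 - 9)*10)/(-497) = (-2 + I*√13)*(1/500) - 67/5*10*(-1/497) = (-1/250 + I*√13/500) - 134*(-1/497) = (-1/250 + I*√13/500) + 134/497 = 33003/124250 + I*√13/500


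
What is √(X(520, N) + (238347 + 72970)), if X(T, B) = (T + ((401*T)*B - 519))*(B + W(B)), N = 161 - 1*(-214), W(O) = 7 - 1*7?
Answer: 22*√60585613 ≈ 1.7124e+5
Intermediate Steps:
W(O) = 0 (W(O) = 7 - 7 = 0)
N = 375 (N = 161 + 214 = 375)
X(T, B) = B*(-519 + T + 401*B*T) (X(T, B) = (T + ((401*T)*B - 519))*(B + 0) = (T + (401*B*T - 519))*B = (T + (-519 + 401*B*T))*B = (-519 + T + 401*B*T)*B = B*(-519 + T + 401*B*T))
√(X(520, N) + (238347 + 72970)) = √(375*(-519 + 520 + 401*375*520) + (238347 + 72970)) = √(375*(-519 + 520 + 78195000) + 311317) = √(375*78195001 + 311317) = √(29323125375 + 311317) = √29323436692 = 22*√60585613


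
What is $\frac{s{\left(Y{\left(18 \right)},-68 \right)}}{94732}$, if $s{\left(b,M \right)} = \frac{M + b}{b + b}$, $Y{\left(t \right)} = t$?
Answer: $- \frac{25}{1705176} \approx -1.4661 \cdot 10^{-5}$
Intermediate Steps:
$s{\left(b,M \right)} = \frac{M + b}{2 b}$
$\frac{s{\left(Y{\left(18 \right)},-68 \right)}}{94732} = \frac{\frac{1}{2} \cdot \frac{1}{18} \left(-68 + 18\right)}{94732} = \frac{1}{2} \cdot \frac{1}{18} \left(-50\right) \frac{1}{94732} = \left(- \frac{25}{18}\right) \frac{1}{94732} = - \frac{25}{1705176}$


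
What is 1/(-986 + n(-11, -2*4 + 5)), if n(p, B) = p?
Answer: -1/997 ≈ -0.0010030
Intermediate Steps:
1/(-986 + n(-11, -2*4 + 5)) = 1/(-986 - 11) = 1/(-997) = -1/997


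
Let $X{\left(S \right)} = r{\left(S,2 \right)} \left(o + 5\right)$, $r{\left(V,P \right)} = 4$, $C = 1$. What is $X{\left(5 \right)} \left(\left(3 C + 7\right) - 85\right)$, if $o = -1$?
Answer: $-1200$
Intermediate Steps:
$X{\left(S \right)} = 16$ ($X{\left(S \right)} = 4 \left(-1 + 5\right) = 4 \cdot 4 = 16$)
$X{\left(5 \right)} \left(\left(3 C + 7\right) - 85\right) = 16 \left(\left(3 \cdot 1 + 7\right) - 85\right) = 16 \left(\left(3 + 7\right) - 85\right) = 16 \left(10 - 85\right) = 16 \left(-75\right) = -1200$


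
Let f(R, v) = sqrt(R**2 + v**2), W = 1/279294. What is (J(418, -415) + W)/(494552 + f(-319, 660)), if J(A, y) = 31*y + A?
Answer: -859623465786092/34155022924419921 + 38240096587*sqrt(4441)/68310045848839842 ≈ -0.025131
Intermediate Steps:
W = 1/279294 ≈ 3.5805e-6
J(A, y) = A + 31*y
(J(418, -415) + W)/(494552 + f(-319, 660)) = ((418 + 31*(-415)) + 1/279294)/(494552 + sqrt((-319)**2 + 660**2)) = ((418 - 12865) + 1/279294)/(494552 + sqrt(101761 + 435600)) = (-12447 + 1/279294)/(494552 + sqrt(537361)) = -3476372417/(279294*(494552 + 11*sqrt(4441)))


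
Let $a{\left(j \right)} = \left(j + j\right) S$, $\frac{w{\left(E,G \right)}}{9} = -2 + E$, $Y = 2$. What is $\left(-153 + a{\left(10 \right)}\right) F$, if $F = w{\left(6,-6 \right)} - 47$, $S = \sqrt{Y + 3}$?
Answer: $1683 - 220 \sqrt{5} \approx 1191.1$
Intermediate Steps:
$w{\left(E,G \right)} = -18 + 9 E$ ($w{\left(E,G \right)} = 9 \left(-2 + E\right) = -18 + 9 E$)
$S = \sqrt{5}$ ($S = \sqrt{2 + 3} = \sqrt{5} \approx 2.2361$)
$F = -11$ ($F = \left(-18 + 9 \cdot 6\right) - 47 = \left(-18 + 54\right) - 47 = 36 - 47 = -11$)
$a{\left(j \right)} = 2 j \sqrt{5}$ ($a{\left(j \right)} = \left(j + j\right) \sqrt{5} = 2 j \sqrt{5}$)
$\left(-153 + a{\left(10 \right)}\right) F = \left(-153 + 2 \cdot 10 \sqrt{5}\right) \left(-11\right) = \left(-153 + 20 \sqrt{5}\right) \left(-11\right) = 1683 - 220 \sqrt{5}$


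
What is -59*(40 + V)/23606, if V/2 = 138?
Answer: -9322/11803 ≈ -0.78980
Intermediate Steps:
V = 276 (V = 2*138 = 276)
-59*(40 + V)/23606 = -59*(40 + 276)/23606 = -59*316*(1/23606) = -18644*1/23606 = -9322/11803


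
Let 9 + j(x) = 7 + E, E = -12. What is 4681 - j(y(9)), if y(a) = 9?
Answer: 4695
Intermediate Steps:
j(x) = -14 (j(x) = -9 + (7 - 12) = -9 - 5 = -14)
4681 - j(y(9)) = 4681 - 1*(-14) = 4681 + 14 = 4695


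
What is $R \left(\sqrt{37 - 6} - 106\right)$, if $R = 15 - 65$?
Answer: $5300 - 50 \sqrt{31} \approx 5021.6$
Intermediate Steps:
$R = -50$
$R \left(\sqrt{37 - 6} - 106\right) = - 50 \left(\sqrt{37 - 6} - 106\right) = - 50 \left(\sqrt{31} - 106\right) = - 50 \left(-106 + \sqrt{31}\right) = 5300 - 50 \sqrt{31}$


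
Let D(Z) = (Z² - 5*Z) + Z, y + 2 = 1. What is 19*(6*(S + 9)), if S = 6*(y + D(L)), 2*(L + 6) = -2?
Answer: 53010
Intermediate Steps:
y = -1 (y = -2 + 1 = -1)
L = -7 (L = -6 + (½)*(-2) = -6 - 1 = -7)
D(Z) = Z² - 4*Z
S = 456 (S = 6*(-1 - 7*(-4 - 7)) = 6*(-1 - 7*(-11)) = 6*(-1 + 77) = 6*76 = 456)
19*(6*(S + 9)) = 19*(6*(456 + 9)) = 19*(6*465) = 19*2790 = 53010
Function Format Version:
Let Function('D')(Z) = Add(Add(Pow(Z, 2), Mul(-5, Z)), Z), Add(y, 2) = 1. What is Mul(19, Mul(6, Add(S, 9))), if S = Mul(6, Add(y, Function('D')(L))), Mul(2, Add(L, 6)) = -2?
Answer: 53010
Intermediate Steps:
y = -1 (y = Add(-2, 1) = -1)
L = -7 (L = Add(-6, Mul(Rational(1, 2), -2)) = Add(-6, -1) = -7)
Function('D')(Z) = Add(Pow(Z, 2), Mul(-4, Z))
S = 456 (S = Mul(6, Add(-1, Mul(-7, Add(-4, -7)))) = Mul(6, Add(-1, Mul(-7, -11))) = Mul(6, Add(-1, 77)) = Mul(6, 76) = 456)
Mul(19, Mul(6, Add(S, 9))) = Mul(19, Mul(6, Add(456, 9))) = Mul(19, Mul(6, 465)) = Mul(19, 2790) = 53010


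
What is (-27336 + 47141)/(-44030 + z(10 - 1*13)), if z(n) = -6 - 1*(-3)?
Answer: -19805/44033 ≈ -0.44978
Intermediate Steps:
z(n) = -3 (z(n) = -6 + 3 = -3)
(-27336 + 47141)/(-44030 + z(10 - 1*13)) = (-27336 + 47141)/(-44030 - 3) = 19805/(-44033) = 19805*(-1/44033) = -19805/44033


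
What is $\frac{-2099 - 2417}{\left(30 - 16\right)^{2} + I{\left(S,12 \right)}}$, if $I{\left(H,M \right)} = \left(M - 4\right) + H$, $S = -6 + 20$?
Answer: $- \frac{2258}{109} \approx -20.716$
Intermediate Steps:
$S = 14$
$I{\left(H,M \right)} = -4 + H + M$ ($I{\left(H,M \right)} = \left(-4 + M\right) + H = -4 + H + M$)
$\frac{-2099 - 2417}{\left(30 - 16\right)^{2} + I{\left(S,12 \right)}} = \frac{-2099 - 2417}{\left(30 - 16\right)^{2} + \left(-4 + 14 + 12\right)} = - \frac{4516}{14^{2} + 22} = - \frac{4516}{196 + 22} = - \frac{4516}{218} = \left(-4516\right) \frac{1}{218} = - \frac{2258}{109}$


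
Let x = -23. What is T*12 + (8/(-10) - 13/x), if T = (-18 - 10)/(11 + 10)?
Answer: -1867/115 ≈ -16.235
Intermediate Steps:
T = -4/3 (T = -28/21 = -28*1/21 = -4/3 ≈ -1.3333)
T*12 + (8/(-10) - 13/x) = -4/3*12 + (8/(-10) - 13/(-23)) = -16 + (8*(-⅒) - 13*(-1/23)) = -16 + (-⅘ + 13/23) = -16 - 27/115 = -1867/115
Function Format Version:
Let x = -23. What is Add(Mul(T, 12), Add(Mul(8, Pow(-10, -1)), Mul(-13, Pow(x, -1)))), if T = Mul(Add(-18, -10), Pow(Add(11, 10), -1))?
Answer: Rational(-1867, 115) ≈ -16.235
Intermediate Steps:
T = Rational(-4, 3) (T = Mul(-28, Pow(21, -1)) = Mul(-28, Rational(1, 21)) = Rational(-4, 3) ≈ -1.3333)
Add(Mul(T, 12), Add(Mul(8, Pow(-10, -1)), Mul(-13, Pow(x, -1)))) = Add(Mul(Rational(-4, 3), 12), Add(Mul(8, Pow(-10, -1)), Mul(-13, Pow(-23, -1)))) = Add(-16, Add(Mul(8, Rational(-1, 10)), Mul(-13, Rational(-1, 23)))) = Add(-16, Add(Rational(-4, 5), Rational(13, 23))) = Add(-16, Rational(-27, 115)) = Rational(-1867, 115)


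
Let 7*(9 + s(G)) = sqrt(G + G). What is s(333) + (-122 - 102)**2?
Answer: 50167 + 3*sqrt(74)/7 ≈ 50171.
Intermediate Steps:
s(G) = -9 + sqrt(2)*sqrt(G)/7 (s(G) = -9 + sqrt(G + G)/7 = -9 + sqrt(2*G)/7 = -9 + (sqrt(2)*sqrt(G))/7 = -9 + sqrt(2)*sqrt(G)/7)
s(333) + (-122 - 102)**2 = (-9 + sqrt(2)*sqrt(333)/7) + (-122 - 102)**2 = (-9 + sqrt(2)*(3*sqrt(37))/7) + (-224)**2 = (-9 + 3*sqrt(74)/7) + 50176 = 50167 + 3*sqrt(74)/7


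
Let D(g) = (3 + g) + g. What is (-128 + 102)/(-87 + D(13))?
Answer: 13/29 ≈ 0.44828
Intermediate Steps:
D(g) = 3 + 2*g
(-128 + 102)/(-87 + D(13)) = (-128 + 102)/(-87 + (3 + 2*13)) = -26/(-87 + (3 + 26)) = -26/(-87 + 29) = -26/(-58) = -26*(-1/58) = 13/29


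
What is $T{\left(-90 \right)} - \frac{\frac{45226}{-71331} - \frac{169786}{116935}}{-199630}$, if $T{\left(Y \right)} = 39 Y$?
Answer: $- \frac{224792806294486076}{64043534366175} \approx -3510.0$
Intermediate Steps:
$T{\left(-90 \right)} - \frac{\frac{45226}{-71331} - \frac{169786}{116935}}{-199630} = 39 \left(-90\right) - \frac{\frac{45226}{-71331} - \frac{169786}{116935}}{-199630} = -3510 - \left(45226 \left(- \frac{1}{71331}\right) - \frac{169786}{116935}\right) \left(- \frac{1}{199630}\right) = -3510 - \left(- \frac{45226}{71331} - \frac{169786}{116935}\right) \left(- \frac{1}{199630}\right) = -3510 - \left(- \frac{1338423652}{641622345}\right) \left(- \frac{1}{199630}\right) = -3510 - \frac{669211826}{64043534366175} = - \frac{224792806294486076}{64043534366175}$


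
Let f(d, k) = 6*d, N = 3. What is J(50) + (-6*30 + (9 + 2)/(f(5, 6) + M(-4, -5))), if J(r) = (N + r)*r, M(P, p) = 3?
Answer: 7411/3 ≈ 2470.3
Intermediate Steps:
J(r) = r*(3 + r) (J(r) = (3 + r)*r = r*(3 + r))
J(50) + (-6*30 + (9 + 2)/(f(5, 6) + M(-4, -5))) = 50*(3 + 50) + (-6*30 + (9 + 2)/(6*5 + 3)) = 50*53 + (-180 + 11/(30 + 3)) = 2650 + (-180 + 11/33) = 2650 + (-180 + 11*(1/33)) = 2650 + (-180 + ⅓) = 2650 - 539/3 = 7411/3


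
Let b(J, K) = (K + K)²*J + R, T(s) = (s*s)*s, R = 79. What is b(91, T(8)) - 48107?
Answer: 95372388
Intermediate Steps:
T(s) = s³ (T(s) = s²*s = s³)
b(J, K) = 79 + 4*J*K² (b(J, K) = (K + K)²*J + 79 = (2*K)²*J + 79 = (4*K²)*J + 79 = 4*J*K² + 79 = 79 + 4*J*K²)
b(91, T(8)) - 48107 = (79 + 4*91*(8³)²) - 48107 = (79 + 4*91*512²) - 48107 = (79 + 4*91*262144) - 48107 = (79 + 95420416) - 48107 = 95420495 - 48107 = 95372388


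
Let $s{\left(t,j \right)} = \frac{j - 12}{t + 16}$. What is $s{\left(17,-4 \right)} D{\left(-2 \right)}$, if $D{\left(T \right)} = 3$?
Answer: $- \frac{16}{11} \approx -1.4545$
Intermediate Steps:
$s{\left(t,j \right)} = \frac{-12 + j}{16 + t}$
$s{\left(17,-4 \right)} D{\left(-2 \right)} = \frac{-12 - 4}{16 + 17} \cdot 3 = \frac{1}{33} \left(-16\right) 3 = \left(- \frac{16}{33}\right) 3 = - \frac{16}{11}$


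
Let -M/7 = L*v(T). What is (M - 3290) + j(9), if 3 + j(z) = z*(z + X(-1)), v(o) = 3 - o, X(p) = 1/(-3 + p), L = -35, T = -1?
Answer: -8937/4 ≈ -2234.3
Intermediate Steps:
j(z) = -3 + z*(-1/4 + z) (j(z) = -3 + z*(z + 1/(-3 - 1)) = -3 + z*(z + 1/(-4)) = -3 + z*(z - 1/4) = -3 + z*(-1/4 + z))
M = 980 (M = -(-245)*(3 - 1*(-1)) = -(-245)*(3 + 1) = -(-245)*4 = -7*(-140) = 980)
(M - 3290) + j(9) = (980 - 3290) + (-3 + 9**2 - 1/4*9) = -2310 + (-3 + 81 - 9/4) = -2310 + 303/4 = -8937/4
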